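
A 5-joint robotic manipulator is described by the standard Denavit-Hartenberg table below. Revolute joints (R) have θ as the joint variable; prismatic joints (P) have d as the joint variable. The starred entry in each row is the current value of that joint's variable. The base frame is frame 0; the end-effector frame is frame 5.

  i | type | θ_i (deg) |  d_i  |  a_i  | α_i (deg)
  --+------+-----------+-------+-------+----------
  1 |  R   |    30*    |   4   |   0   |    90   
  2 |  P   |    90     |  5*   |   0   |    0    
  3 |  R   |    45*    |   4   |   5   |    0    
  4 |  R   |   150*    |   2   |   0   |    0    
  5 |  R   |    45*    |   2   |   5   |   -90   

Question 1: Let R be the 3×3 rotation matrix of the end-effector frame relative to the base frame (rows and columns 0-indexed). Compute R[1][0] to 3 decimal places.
0.433

End-effector x-axis (col 0 of R) = (0.7500,0.4330,-0.5000)
R[1][0] = 0.4330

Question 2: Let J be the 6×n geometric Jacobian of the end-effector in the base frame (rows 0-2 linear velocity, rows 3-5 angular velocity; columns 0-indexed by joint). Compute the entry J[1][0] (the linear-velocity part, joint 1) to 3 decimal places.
axis z_0 = ẑ; lever o_n−o_0 = (7.1881,-10.8610,5.0355)
cross product → J_v[:, 0] = (10.8610,7.1881,-0.0000)
J_ω[:, 0] = z_0
entry J[1][0] = 7.1881

7.188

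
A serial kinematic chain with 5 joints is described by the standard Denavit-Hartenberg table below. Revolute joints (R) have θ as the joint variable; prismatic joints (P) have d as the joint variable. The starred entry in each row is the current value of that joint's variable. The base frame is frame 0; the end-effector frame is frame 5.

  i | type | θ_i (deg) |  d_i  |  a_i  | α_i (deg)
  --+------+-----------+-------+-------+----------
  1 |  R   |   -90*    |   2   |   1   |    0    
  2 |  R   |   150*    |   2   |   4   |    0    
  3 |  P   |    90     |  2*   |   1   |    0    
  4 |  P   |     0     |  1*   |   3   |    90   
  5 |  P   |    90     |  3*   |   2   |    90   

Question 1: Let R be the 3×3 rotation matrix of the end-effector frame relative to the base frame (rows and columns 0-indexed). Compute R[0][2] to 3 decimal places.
-0.866

End-effector z-axis (col 2 of R) = (-0.8660,0.5000,-0.0000)
R[0][2] = -0.8660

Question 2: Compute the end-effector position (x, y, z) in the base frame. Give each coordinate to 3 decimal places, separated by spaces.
after link 1: o_1 = (0.0000, -1.0000, 2.0000)
after link 2: o_2 = (2.0000, 2.4641, 4.0000)
after link 3: o_3 = (1.1340, 2.9641, 6.0000)
after link 4: o_4 = (-1.4641, 4.4641, 7.0000)
after link 5: o_5 = (0.0359, 7.0622, 9.0000)

0.036 7.062 9.000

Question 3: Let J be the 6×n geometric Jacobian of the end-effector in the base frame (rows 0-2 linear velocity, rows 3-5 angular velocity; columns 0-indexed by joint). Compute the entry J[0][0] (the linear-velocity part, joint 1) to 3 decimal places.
axis z_0 = ẑ; lever o_n−o_0 = (0.0359,7.0622,9.0000)
cross product → J_v[:, 0] = (-7.0622,0.0359,0.0000)
J_ω[:, 0] = z_0
entry J[0][0] = -7.0622

-7.062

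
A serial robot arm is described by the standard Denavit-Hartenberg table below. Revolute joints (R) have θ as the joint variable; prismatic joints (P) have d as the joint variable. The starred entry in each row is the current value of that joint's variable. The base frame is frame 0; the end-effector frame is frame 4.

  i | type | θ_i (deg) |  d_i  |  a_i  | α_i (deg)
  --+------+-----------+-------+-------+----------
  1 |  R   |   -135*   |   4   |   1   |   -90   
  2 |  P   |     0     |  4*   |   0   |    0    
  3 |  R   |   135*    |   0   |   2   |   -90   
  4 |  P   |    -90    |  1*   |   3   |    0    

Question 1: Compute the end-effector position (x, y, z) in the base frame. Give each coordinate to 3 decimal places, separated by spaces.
after link 1: o_1 = (-0.7071, -0.7071, 4.0000)
after link 2: o_2 = (2.1213, -3.5355, 4.0000)
after link 3: o_3 = (3.1213, -2.5355, 2.5858)
after link 4: o_4 = (5.7426, -4.1569, 3.2929)

5.743 -4.157 3.293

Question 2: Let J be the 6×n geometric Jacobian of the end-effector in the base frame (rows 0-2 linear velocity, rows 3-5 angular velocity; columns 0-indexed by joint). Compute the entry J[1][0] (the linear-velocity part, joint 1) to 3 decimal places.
5.743

axis z_0 = ẑ; lever o_n−o_0 = (5.7426,-4.1569,3.2929)
cross product → J_v[:, 0] = (4.1569,5.7426,-0.0000)
J_ω[:, 0] = z_0
entry J[1][0] = 5.7426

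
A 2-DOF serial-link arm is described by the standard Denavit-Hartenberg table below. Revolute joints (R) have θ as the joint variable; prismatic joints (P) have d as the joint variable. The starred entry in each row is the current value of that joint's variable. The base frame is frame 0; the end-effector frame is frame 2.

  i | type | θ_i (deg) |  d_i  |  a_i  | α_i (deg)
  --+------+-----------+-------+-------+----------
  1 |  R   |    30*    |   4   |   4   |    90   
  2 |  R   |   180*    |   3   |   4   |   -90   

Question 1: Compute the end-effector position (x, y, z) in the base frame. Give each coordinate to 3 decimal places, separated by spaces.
after link 1: o_1 = (3.4641, 2.0000, 4.0000)
after link 2: o_2 = (1.5000, -2.5981, 4.0000)

1.500 -2.598 4.000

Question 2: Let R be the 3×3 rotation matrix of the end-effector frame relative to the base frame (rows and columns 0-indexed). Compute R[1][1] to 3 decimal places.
End-effector y-axis (col 1 of R) = (-0.5000,0.8660,-0.0000)
R[1][1] = 0.8660

0.866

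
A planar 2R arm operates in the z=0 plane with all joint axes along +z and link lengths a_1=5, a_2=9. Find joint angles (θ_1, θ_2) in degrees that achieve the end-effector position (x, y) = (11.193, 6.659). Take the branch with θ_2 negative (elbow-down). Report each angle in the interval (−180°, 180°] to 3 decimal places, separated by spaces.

cos θ_2 = (169.6255−5²−9²)/(2·5·9) = 0.7070; θ_2 = -45.0127° (elbow-down)
β = atan2(6.6590,11.1930) = 30.7495°; ψ = atan2(-6.3654,11.3626) = -29.2578°
θ_1 = β − ψ = 60.0073°

60.007 -45.013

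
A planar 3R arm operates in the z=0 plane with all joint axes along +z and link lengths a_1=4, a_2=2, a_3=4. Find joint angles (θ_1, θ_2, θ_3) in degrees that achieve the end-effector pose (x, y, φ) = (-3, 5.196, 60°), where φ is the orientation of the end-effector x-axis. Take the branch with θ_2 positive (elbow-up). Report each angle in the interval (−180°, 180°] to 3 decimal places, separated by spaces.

141.788 60.002 -141.790

wrist centre = target − a_3·(cos φ, sin φ) = (-5.0000, 1.7319)
cos θ_2 = (27.9995−4²−2²)/(2·4·2) = 0.5000; θ_2 = 60.0022° (elbow-up)
β = atan2(1.7319,-5.0000) = 160.8950°; ψ = atan2(1.7321,4.9999) = 19.1072°
θ_1 = β − ψ = 141.7877°
θ_3 = φ − θ_1 − θ_2 = -141.7899° (wrapped to (-180°,180°])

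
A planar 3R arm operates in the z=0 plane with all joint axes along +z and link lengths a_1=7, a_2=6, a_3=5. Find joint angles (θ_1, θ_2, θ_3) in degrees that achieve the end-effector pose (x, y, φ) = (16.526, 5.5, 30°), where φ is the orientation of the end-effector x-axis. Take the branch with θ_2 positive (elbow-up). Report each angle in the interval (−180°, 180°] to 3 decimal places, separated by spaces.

wrist centre = target − a_3·(cos φ, sin φ) = (12.1959, 3.0000)
cos θ_2 = (157.7393−7²−6²)/(2·7·6) = 0.8659; θ_2 = 30.0093° (elbow-up)
β = atan2(3.0000,12.1959) = 13.8195°; ψ = atan2(3.0008,12.1957) = 13.8235°
θ_1 = β − ψ = -0.0040°
θ_3 = φ − θ_1 − θ_2 = -0.0053° (wrapped to (-180°,180°])

-0.004 30.009 -0.005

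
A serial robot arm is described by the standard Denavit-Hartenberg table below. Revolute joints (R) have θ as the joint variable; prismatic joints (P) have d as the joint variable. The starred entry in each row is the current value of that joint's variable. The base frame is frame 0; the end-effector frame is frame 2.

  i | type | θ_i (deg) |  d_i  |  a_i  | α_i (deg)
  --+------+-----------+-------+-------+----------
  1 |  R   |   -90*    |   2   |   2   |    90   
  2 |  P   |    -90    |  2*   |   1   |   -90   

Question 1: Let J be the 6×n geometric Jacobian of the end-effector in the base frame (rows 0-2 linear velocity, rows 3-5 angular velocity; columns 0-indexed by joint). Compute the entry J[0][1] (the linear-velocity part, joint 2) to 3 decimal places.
-1.000

prismatic axis z_1 = (-1.0000,-0.0000,0.0000)
J_v[:, 1] = z_1; J_ω[:, 1] = (0,0,0)
entry J[0][1] = -1.0000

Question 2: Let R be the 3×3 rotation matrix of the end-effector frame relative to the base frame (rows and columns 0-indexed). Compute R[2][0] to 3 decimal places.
End-effector x-axis (col 0 of R) = (-0.0000,-0.0000,-1.0000)
R[2][0] = -1.0000

-1.000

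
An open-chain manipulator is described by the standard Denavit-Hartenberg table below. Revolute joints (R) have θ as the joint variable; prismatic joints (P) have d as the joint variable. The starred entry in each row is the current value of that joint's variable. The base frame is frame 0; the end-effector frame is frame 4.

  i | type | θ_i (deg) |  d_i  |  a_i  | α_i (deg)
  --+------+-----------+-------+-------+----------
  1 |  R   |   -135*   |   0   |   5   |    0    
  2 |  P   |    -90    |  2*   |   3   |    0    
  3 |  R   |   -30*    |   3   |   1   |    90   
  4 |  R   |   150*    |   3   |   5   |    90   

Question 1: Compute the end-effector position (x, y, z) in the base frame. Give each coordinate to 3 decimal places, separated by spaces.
after link 1: o_1 = (-3.5355, -3.5355, 0.0000)
after link 2: o_2 = (-5.6569, -1.4142, 2.0000)
after link 3: o_3 = (-5.9157, -0.4483, 5.0000)
after link 4: o_4 = (-1.8972, -3.8544, 7.5000)

-1.897 -3.854 7.500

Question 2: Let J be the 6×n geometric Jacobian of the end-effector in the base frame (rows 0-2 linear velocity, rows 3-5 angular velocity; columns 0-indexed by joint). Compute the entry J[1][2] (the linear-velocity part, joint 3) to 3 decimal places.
axis z_2 = (0.0000,0.0000,1.0000); lever o_n−o_2 = (3.7597,-2.4402,5.5000)
cross product → J_v[:, 2] = (2.4402,3.7597,-0.0000)
J_ω[:, 2] = z_2
entry J[1][2] = 3.7597

3.760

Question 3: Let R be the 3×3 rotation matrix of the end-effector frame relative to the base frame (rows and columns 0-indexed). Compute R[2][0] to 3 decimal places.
End-effector x-axis (col 0 of R) = (0.2241,-0.8365,0.5000)
R[2][0] = 0.5000

0.500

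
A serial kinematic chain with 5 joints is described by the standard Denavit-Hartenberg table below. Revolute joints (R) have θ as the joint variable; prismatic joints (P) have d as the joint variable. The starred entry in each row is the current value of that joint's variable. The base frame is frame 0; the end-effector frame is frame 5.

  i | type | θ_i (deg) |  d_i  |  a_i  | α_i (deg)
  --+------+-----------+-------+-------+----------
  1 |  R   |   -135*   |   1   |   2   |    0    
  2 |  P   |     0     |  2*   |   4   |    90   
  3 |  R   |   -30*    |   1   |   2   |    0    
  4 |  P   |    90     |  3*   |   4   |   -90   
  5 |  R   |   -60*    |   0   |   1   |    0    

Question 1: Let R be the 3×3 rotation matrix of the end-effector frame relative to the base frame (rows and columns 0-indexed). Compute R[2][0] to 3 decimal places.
0.433

End-effector x-axis (col 0 of R) = (-0.7891,0.4356,0.4330)
R[2][0] = 0.4330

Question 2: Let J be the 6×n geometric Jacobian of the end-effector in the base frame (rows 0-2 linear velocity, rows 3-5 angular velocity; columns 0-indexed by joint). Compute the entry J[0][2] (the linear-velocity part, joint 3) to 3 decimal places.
axis z_2 = (-0.7071,0.7071,0.0000); lever o_n−o_2 = (-6.2565,0.6251,2.8971)
cross product → J_v[:, 2] = (2.0486,2.0486,3.9821)
J_ω[:, 2] = z_2
entry J[0][2] = 2.0486

2.049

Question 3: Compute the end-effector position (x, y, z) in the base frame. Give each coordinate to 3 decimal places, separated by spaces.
after link 1: o_1 = (-1.4142, -1.4142, 1.0000)
after link 2: o_2 = (-4.2426, -4.2426, 3.0000)
after link 3: o_3 = (-6.1745, -4.7603, 2.0000)
after link 4: o_4 = (-9.7100, -4.0532, 5.4641)
after link 5: o_5 = (-10.4992, -3.6176, 5.8971)

-10.499 -3.618 5.897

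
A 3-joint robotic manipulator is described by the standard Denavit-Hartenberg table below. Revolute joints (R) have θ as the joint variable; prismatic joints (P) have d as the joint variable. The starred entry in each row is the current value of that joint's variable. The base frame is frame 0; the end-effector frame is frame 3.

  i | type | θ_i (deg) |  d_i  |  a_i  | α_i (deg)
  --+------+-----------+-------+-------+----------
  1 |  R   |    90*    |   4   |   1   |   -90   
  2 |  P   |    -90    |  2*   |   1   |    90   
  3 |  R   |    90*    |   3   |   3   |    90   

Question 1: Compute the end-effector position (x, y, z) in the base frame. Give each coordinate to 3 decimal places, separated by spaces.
-5.000 -2.000 5.000

after link 1: o_1 = (0.0000, 1.0000, 4.0000)
after link 2: o_2 = (-2.0000, 1.0000, 5.0000)
after link 3: o_3 = (-5.0000, -2.0000, 5.0000)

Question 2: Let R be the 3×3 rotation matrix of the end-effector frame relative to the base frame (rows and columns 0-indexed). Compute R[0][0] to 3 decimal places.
End-effector x-axis (col 0 of R) = (-1.0000,0.0000,0.0000)
R[0][0] = -1.0000

-1.000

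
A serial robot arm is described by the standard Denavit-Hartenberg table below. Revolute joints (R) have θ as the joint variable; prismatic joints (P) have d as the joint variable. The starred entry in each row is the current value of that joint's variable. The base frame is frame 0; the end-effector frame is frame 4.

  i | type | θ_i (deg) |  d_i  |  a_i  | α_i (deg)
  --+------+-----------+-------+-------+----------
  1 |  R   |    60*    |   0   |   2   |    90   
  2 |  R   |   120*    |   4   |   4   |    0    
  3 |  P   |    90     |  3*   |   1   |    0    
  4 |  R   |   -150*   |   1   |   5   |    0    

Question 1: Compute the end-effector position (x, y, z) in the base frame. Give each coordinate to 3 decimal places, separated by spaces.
after link 1: o_1 = (1.0000, 1.7321, 0.0000)
after link 2: o_2 = (3.4641, -2.0000, 3.4641)
after link 3: o_3 = (5.6292, -4.2500, 2.9641)
after link 4: o_4 = (7.7452, -2.5849, 7.2942)

7.745 -2.585 7.294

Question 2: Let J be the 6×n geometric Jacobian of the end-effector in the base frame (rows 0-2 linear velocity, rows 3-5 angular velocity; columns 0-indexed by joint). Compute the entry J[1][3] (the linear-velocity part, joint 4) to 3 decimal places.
axis z_3 = (0.8660,-0.5000,0.0000); lever o_n−o_3 = (2.1160,1.6651,4.3301)
cross product → J_v[:, 3] = (-2.1651,-3.7500,2.5000)
J_ω[:, 3] = z_3
entry J[1][3] = -3.7500

-3.750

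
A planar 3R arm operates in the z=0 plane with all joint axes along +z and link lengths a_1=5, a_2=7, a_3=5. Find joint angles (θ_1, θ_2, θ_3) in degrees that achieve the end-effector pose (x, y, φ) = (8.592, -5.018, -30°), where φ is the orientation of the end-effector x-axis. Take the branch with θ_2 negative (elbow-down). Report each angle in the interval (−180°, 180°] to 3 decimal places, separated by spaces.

58.841 -134.998 46.157

wrist centre = target − a_3·(cos φ, sin φ) = (4.2619, -2.5180)
cos θ_2 = (24.5039−5²−7²)/(2·5·7) = -0.7071; θ_2 = -134.9984° (elbow-down)
β = atan2(-2.5180,4.2619) = -30.5754°; ψ = atan2(-4.9499,0.0504) = -89.4168°
θ_1 = β − ψ = 58.8413°
θ_3 = φ − θ_1 − θ_2 = 46.1571° (wrapped to (-180°,180°])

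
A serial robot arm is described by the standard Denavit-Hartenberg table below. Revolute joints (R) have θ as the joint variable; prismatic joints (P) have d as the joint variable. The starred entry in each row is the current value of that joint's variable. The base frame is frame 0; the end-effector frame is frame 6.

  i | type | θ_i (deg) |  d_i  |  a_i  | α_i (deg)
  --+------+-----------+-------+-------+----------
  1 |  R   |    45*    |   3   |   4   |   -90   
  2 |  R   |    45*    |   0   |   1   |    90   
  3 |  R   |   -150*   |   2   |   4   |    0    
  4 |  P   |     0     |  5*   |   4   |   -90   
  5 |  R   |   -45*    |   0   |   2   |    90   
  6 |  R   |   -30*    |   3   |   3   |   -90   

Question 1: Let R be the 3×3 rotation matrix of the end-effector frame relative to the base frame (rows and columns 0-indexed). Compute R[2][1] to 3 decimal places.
-0.067

End-effector y-axis (col 1 of R) = (-0.4097,-0.9097,-0.0670)
R[2][1] = -0.0670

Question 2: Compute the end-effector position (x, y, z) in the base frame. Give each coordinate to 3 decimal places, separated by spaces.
after link 1: o_1 = (2.8284, 2.8284, 3.0000)
after link 2: o_2 = (3.3284, 3.3284, 2.2929)
after link 3: o_3 = (4.0106, 1.1822, 6.1566)
after link 4: o_4 = (6.1928, 0.5359, 12.1416)
after link 5: o_5 = (6.7875, 0.1306, 14.0076)
after link 6: o_6 = (7.4957, 2.8770, 17.1630)

7.496 2.877 17.163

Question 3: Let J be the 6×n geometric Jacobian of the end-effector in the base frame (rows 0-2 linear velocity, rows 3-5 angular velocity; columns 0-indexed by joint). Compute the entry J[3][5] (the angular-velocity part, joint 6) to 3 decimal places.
0.410

axis z_5 = (0.4097,0.9097,0.0670); lever o_n−o_5 = (0.7082,2.7463,3.1553)
cross product → J_v[:, 5] = (2.6866,-1.2454,0.4810)
J_ω[:, 5] = z_5
entry J[3][5] = 0.4097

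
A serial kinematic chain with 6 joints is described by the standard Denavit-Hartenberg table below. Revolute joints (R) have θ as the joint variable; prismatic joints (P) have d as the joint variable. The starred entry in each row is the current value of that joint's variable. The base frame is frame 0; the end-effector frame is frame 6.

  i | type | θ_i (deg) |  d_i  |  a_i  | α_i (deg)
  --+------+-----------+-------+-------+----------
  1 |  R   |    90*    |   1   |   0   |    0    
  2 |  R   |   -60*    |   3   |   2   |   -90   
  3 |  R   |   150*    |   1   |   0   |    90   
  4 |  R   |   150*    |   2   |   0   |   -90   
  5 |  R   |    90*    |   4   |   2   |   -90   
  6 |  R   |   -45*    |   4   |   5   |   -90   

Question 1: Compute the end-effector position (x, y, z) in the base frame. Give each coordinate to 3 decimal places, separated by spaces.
after link 1: o_1 = (0.0000, 0.0000, 1.0000)
after link 2: o_2 = (1.7321, 1.0000, 4.0000)
after link 3: o_3 = (1.2321, 1.8660, 4.0000)
after link 4: o_4 = (2.0981, 2.3660, 2.2679)
after link 5: o_5 = (4.4641, -0.2679, 5.0000)
after link 6: o_6 = (4.1919, -6.2701, 7.2137)

4.192 -6.270 7.214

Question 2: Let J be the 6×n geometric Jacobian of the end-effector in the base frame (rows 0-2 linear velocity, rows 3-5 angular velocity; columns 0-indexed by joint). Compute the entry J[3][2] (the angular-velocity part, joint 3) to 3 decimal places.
-0.500

axis z_2 = (-0.5000,0.8660,0.0000); lever o_n−o_2 = (2.4598,-7.2701,3.2137)
cross product → J_v[:, 2] = (2.7831,1.6068,1.5048)
J_ω[:, 2] = z_2
entry J[3][2] = -0.5000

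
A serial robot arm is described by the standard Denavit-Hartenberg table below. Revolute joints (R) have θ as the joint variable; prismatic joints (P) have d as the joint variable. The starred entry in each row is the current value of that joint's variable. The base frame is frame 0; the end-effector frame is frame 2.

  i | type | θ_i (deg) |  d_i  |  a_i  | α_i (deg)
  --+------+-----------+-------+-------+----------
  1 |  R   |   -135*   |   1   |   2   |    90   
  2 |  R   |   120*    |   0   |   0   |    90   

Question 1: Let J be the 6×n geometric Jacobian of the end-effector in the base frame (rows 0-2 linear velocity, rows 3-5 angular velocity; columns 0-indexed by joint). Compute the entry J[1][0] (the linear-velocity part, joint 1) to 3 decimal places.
axis z_0 = ẑ; lever o_n−o_0 = (-1.4142,-1.4142,1.0000)
cross product → J_v[:, 0] = (1.4142,-1.4142,0.0000)
J_ω[:, 0] = z_0
entry J[1][0] = -1.4142

-1.414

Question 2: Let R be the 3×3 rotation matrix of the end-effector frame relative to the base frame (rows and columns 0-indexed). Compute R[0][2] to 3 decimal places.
-0.612

End-effector z-axis (col 2 of R) = (-0.6124,-0.6124,0.5000)
R[0][2] = -0.6124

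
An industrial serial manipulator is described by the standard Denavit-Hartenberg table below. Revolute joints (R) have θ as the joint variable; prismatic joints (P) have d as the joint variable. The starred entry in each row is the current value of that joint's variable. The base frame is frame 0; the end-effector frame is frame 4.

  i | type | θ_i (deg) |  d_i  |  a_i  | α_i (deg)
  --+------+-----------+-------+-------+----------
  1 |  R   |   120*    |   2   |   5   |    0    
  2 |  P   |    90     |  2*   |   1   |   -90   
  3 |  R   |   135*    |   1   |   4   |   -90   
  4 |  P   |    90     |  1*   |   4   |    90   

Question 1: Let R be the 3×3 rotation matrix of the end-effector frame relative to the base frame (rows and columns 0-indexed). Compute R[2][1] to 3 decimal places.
End-effector y-axis (col 1 of R) = (0.6124,0.3536,0.7071)
R[2][1] = 0.7071

0.707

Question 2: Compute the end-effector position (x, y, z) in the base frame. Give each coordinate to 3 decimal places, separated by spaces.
after link 1: o_1 = (-2.5000, 4.3301, 2.0000)
after link 2: o_2 = (-3.3660, 3.8301, 4.0000)
after link 3: o_3 = (-0.4165, 4.3783, 1.1716)
after link 4: o_4 = (-1.8042, 8.1960, 1.8787)

-1.804 8.196 1.879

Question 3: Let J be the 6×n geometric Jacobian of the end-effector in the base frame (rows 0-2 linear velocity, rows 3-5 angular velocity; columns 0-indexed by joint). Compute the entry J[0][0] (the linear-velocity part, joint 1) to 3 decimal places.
axis z_0 = ẑ; lever o_n−o_0 = (-1.8042,8.1960,1.8787)
cross product → J_v[:, 0] = (-8.1960,-1.8042,0.0000)
J_ω[:, 0] = z_0
entry J[0][0] = -8.1960

-8.196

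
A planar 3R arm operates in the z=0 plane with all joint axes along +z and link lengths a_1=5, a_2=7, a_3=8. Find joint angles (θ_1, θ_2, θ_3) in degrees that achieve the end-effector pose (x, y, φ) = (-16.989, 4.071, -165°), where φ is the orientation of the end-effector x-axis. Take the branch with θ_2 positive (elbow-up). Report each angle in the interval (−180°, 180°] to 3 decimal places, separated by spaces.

120.000 45.002 29.998

wrist centre = target − a_3·(cos φ, sin φ) = (-9.2616, 6.1416)
cos θ_2 = (123.4958−5²−7²)/(2·5·7) = 0.7071; θ_2 = 45.0020° (elbow-up)
β = atan2(6.1416,-9.2616) = 146.4508°; ψ = atan2(4.9499,9.9496) = 26.4504°
θ_1 = β − ψ = 120.0005°
θ_3 = φ − θ_1 − θ_2 = 29.9976° (wrapped to (-180°,180°])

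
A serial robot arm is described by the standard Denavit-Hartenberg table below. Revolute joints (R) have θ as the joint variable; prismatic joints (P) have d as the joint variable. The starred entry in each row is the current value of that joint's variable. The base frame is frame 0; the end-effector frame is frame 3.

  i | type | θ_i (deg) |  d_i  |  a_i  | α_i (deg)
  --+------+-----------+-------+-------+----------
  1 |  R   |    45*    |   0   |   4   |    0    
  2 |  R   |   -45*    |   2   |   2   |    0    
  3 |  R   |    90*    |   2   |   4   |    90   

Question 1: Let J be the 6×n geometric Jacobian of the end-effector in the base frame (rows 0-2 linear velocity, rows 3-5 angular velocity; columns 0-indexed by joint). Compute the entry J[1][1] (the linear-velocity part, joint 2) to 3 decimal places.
2.000

axis z_1 = (0.0000,0.0000,1.0000); lever o_n−o_1 = (2.0000,4.0000,4.0000)
cross product → J_v[:, 1] = (-4.0000,2.0000,0.0000)
J_ω[:, 1] = z_1
entry J[1][1] = 2.0000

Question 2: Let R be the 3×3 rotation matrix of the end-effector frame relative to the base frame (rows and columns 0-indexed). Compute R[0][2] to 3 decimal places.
1.000

End-effector z-axis (col 2 of R) = (1.0000,-0.0000,0.0000)
R[0][2] = 1.0000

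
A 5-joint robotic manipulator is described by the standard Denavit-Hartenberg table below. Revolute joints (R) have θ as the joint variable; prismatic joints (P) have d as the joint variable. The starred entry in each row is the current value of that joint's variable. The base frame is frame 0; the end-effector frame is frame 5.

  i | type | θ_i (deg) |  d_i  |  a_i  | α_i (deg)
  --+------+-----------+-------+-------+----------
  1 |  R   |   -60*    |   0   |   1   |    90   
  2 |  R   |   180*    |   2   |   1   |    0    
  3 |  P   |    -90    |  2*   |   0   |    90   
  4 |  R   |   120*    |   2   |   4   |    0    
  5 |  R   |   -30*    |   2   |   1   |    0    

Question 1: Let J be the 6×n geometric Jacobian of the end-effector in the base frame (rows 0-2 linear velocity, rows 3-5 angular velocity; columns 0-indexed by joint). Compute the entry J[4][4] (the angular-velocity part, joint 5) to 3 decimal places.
-0.866

axis z_4 = (0.5000,-0.8660,-0.0000); lever o_n−o_4 = (0.1340,-2.2321,0.0000)
cross product → J_v[:, 4] = (-0.0000,-0.0000,-1.0000)
J_ω[:, 4] = z_4
entry J[4][4] = -0.8660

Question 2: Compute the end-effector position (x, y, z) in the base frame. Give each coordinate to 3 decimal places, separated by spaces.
after link 1: o_1 = (0.5000, -0.8660, 0.0000)
after link 2: o_2 = (-1.7321, -1.0000, 0.0000)
after link 3: o_3 = (-3.4641, -2.0000, 0.0000)
after link 4: o_4 = (-5.4641, -5.4641, -2.0000)
after link 5: o_5 = (-5.3301, -7.6962, -2.0000)

-5.330 -7.696 -2.000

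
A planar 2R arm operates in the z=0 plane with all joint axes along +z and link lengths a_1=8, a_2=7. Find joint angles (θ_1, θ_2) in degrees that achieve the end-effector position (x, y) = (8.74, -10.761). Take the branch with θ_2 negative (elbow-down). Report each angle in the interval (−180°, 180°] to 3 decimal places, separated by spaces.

-29.995 -45.007

cos θ_2 = (192.1867−8²−7²)/(2·8·7) = 0.7070; θ_2 = -45.0067° (elbow-down)
β = atan2(-10.7610,8.7400) = -50.9168°; ψ = atan2(-4.9503,12.9492) = -20.9213°
θ_1 = β − ψ = -29.9955°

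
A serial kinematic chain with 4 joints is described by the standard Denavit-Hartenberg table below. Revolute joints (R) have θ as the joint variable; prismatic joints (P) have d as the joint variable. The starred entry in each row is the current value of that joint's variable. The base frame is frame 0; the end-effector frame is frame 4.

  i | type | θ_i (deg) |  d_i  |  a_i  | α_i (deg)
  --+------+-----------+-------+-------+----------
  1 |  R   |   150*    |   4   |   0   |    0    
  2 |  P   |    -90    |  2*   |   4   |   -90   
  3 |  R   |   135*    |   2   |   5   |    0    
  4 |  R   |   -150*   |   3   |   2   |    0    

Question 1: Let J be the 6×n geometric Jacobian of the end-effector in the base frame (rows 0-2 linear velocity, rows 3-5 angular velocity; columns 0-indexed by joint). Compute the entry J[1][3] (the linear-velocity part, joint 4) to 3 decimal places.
axis z_3 = (-0.8660,0.5000,0.0000); lever o_n−o_3 = (-1.6322,3.1730,0.5176)
cross product → J_v[:, 3] = (0.2588,0.4483,-1.9319)
J_ω[:, 3] = z_3
entry J[1][3] = 0.4483

0.448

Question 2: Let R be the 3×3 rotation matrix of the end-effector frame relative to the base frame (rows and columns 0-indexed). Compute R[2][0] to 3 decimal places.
0.259

End-effector x-axis (col 0 of R) = (0.4830,0.8365,0.2588)
R[2][0] = 0.2588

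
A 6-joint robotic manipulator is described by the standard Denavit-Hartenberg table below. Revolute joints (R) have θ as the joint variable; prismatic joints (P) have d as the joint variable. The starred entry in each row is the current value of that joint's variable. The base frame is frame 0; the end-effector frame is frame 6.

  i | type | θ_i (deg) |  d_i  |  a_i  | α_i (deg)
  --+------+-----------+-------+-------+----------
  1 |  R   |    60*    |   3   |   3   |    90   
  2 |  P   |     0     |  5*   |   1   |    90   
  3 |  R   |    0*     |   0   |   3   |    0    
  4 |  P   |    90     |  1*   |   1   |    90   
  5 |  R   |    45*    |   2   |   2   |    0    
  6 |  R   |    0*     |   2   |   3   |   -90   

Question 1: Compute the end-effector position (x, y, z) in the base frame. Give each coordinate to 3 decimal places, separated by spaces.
after link 1: o_1 = (1.5000, 2.5981, 3.0000)
after link 2: o_2 = (6.3301, 0.9641, 3.0000)
after link 3: o_3 = (7.8301, 3.5622, 3.0000)
after link 4: o_4 = (8.6962, 3.0622, 2.0000)
after link 5: o_5 = (10.9209, 4.0871, 0.5858)
after link 6: o_6 = (13.7580, 4.7585, -1.5355)

13.758 4.759 -1.536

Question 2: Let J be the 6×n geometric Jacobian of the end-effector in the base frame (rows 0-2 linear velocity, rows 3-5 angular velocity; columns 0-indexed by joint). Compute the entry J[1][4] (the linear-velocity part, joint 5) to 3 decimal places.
1.768

axis z_4 = (0.5000,0.8660,-0.0000); lever o_n−o_4 = (5.0619,1.6963,-3.5355)
cross product → J_v[:, 4] = (-3.0619,1.7678,-3.5355)
J_ω[:, 4] = z_4
entry J[1][4] = 1.7678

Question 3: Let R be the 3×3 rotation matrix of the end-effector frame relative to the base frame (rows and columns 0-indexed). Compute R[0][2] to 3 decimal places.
End-effector z-axis (col 2 of R) = (-0.6124,0.3536,-0.7071)
R[0][2] = -0.6124

-0.612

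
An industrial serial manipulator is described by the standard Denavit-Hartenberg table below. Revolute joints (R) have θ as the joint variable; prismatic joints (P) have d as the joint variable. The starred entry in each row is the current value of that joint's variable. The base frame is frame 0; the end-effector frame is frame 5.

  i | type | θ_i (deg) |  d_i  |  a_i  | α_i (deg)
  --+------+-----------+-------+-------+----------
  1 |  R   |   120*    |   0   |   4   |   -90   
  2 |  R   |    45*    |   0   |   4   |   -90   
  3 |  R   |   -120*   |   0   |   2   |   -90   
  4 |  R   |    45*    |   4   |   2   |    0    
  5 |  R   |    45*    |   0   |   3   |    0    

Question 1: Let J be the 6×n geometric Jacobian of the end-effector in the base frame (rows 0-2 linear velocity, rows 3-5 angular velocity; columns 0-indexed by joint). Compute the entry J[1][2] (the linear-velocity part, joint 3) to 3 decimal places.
axis z_2 = (0.3536,-0.6124,-0.7071); lever o_n−o_2 = (-6.4746,1.3007,1.8789)
cross product → J_v[:, 2] = (-0.2309,3.9139,-3.5050)
J_ω[:, 2] = z_2
entry J[1][2] = 3.9139

3.914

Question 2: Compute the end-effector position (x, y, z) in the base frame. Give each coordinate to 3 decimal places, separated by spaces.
-9.889 7.214 -0.949

after link 1: o_1 = (-2.0000, 3.4641, 0.0000)
after link 2: o_2 = (-3.4142, 5.9136, -2.8284)
after link 3: o_3 = (-4.5607, 4.4352, -2.1213)
after link 4: o_4 = (-8.8281, 5.3772, -3.0708)
after link 5: o_5 = (-9.8888, 7.2143, -0.9495)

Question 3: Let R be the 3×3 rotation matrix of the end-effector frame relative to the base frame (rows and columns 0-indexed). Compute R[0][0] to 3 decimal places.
-0.354

End-effector x-axis (col 0 of R) = (-0.3536,0.6124,0.7071)
R[0][0] = -0.3536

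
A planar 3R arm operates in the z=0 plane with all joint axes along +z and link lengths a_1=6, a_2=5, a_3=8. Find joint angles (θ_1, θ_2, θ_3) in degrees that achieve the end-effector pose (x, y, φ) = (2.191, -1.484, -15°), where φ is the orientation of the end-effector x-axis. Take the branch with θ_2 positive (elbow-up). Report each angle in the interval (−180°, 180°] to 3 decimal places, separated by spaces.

122.899 120.005 102.096

wrist centre = target − a_3·(cos φ, sin φ) = (-5.5364, 0.5866)
cos θ_2 = (30.9958−6²−5²)/(2·6·5) = -0.5001; θ_2 = 120.0046° (elbow-up)
β = atan2(0.5866,-5.5364) = 173.9524°; ψ = atan2(4.3299,3.4997) = 51.0532°
θ_1 = β − ψ = 122.8992°
θ_3 = φ − θ_1 − θ_2 = 102.0962° (wrapped to (-180°,180°])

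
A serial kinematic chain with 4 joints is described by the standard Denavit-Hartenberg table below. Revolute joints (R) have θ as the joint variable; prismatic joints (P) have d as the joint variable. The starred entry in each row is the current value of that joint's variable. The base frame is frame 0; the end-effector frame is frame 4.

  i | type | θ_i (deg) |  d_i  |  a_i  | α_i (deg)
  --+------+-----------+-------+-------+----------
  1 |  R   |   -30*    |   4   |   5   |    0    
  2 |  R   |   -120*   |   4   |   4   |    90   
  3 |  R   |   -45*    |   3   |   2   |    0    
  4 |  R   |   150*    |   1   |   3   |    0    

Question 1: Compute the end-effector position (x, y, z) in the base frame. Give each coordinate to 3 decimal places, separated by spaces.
after link 1: o_1 = (4.3301, -2.5000, 4.0000)
after link 2: o_2 = (0.8660, -4.5000, 8.0000)
after link 3: o_3 = (-1.8587, -2.6090, 6.5858)
after link 4: o_4 = (-1.6863, -1.3548, 9.4836)

-1.686 -1.355 9.484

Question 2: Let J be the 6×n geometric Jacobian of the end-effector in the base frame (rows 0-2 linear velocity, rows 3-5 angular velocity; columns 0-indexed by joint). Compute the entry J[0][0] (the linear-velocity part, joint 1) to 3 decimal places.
axis z_0 = ẑ; lever o_n−o_0 = (-1.6863,-1.3548,9.4836)
cross product → J_v[:, 0] = (1.3548,-1.6863,0.0000)
J_ω[:, 0] = z_0
entry J[0][0] = 1.3548

1.355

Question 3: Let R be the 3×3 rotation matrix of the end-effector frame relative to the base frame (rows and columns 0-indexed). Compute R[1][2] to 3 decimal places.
0.866

End-effector z-axis (col 2 of R) = (-0.5000,0.8660,0.0000)
R[1][2] = 0.8660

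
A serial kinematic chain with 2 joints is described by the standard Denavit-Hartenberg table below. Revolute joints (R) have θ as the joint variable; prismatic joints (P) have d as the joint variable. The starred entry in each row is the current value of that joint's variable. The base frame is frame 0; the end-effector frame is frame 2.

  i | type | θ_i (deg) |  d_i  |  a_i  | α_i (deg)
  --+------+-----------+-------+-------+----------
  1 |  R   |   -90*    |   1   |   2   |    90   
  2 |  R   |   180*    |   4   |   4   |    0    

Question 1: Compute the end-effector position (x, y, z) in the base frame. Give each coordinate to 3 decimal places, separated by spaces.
-4.000 2.000 1.000

after link 1: o_1 = (0.0000, -2.0000, 1.0000)
after link 2: o_2 = (-4.0000, 2.0000, 1.0000)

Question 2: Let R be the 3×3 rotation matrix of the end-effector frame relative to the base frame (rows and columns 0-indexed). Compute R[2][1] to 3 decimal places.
End-effector y-axis (col 1 of R) = (-0.0000,0.0000,-1.0000)
R[2][1] = -1.0000

-1.000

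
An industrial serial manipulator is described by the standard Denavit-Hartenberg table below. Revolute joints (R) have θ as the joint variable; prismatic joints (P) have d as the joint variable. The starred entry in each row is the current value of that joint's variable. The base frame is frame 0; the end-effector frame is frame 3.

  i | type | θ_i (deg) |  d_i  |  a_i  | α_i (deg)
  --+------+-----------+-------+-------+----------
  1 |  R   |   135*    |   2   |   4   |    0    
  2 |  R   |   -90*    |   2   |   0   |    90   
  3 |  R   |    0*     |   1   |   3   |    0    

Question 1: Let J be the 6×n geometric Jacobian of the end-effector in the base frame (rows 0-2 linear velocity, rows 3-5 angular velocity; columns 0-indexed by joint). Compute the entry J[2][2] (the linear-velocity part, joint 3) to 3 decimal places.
3.000

axis z_2 = (0.7071,-0.7071,0.0000); lever o_n−o_2 = (2.8284,1.4142,0.0000)
cross product → J_v[:, 2] = (-0.0000,0.0000,3.0000)
J_ω[:, 2] = z_2
entry J[2][2] = 3.0000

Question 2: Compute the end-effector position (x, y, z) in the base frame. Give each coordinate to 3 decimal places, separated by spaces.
after link 1: o_1 = (-2.8284, 2.8284, 2.0000)
after link 2: o_2 = (-2.8284, 2.8284, 4.0000)
after link 3: o_3 = (0.0000, 4.2426, 4.0000)

0.000 4.243 4.000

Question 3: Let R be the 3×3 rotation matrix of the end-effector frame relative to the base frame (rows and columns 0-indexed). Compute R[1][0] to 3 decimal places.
End-effector x-axis (col 0 of R) = (0.7071,0.7071,0.0000)
R[1][0] = 0.7071

0.707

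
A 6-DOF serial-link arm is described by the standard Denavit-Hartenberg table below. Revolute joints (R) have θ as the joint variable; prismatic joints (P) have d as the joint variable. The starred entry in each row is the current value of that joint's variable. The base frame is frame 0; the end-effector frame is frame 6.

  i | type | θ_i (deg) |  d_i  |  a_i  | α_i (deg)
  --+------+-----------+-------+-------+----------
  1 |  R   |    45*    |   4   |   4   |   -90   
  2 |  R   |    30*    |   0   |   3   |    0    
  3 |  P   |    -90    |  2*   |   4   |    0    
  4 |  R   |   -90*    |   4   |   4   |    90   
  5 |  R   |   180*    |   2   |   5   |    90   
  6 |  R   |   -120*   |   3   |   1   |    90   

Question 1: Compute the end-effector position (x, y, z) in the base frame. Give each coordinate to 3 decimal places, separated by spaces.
after link 1: o_1 = (2.8284, 2.8284, 4.0000)
after link 2: o_2 = (4.6655, 4.6655, 2.5000)
after link 3: o_3 = (4.6655, 7.4940, 5.9641)
after link 4: o_4 = (-0.6124, 7.8729, 7.9641)
after link 5: o_5 = (1.7424, 10.2277, 3.7321)
after link 6: o_6 = (-0.3789, 12.3490, 4.7321)

-0.379 12.349 4.732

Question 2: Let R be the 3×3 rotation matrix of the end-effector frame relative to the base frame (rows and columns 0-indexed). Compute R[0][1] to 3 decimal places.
-0.707

End-effector y-axis (col 1 of R) = (-0.7071,0.7071,0.0000)
R[0][1] = -0.7071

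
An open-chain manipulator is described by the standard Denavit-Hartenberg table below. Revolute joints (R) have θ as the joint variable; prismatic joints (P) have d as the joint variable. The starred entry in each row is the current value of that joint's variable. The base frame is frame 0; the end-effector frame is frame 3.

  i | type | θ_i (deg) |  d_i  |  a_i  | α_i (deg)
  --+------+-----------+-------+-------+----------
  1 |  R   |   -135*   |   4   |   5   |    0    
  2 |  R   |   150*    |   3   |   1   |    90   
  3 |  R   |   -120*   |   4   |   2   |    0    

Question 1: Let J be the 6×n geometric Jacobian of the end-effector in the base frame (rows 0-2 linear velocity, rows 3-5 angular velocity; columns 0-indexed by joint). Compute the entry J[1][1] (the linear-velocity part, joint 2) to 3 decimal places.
axis z_1 = (0.0000,0.0000,1.0000); lever o_n−o_1 = (1.0353,-3.8637,1.2679)
cross product → J_v[:, 1] = (3.8637,1.0353,-0.0000)
J_ω[:, 1] = z_1
entry J[1][1] = 1.0353

1.035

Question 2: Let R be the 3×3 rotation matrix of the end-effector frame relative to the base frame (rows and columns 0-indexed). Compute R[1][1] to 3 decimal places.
End-effector y-axis (col 1 of R) = (0.8365,0.2241,-0.5000)
R[1][1] = 0.2241

0.224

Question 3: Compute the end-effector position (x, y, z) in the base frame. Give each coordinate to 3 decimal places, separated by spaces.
-2.500 -7.399 5.268

after link 1: o_1 = (-3.5355, -3.5355, 4.0000)
after link 2: o_2 = (-2.5696, -3.2767, 7.0000)
after link 3: o_3 = (-2.5003, -7.3992, 5.2679)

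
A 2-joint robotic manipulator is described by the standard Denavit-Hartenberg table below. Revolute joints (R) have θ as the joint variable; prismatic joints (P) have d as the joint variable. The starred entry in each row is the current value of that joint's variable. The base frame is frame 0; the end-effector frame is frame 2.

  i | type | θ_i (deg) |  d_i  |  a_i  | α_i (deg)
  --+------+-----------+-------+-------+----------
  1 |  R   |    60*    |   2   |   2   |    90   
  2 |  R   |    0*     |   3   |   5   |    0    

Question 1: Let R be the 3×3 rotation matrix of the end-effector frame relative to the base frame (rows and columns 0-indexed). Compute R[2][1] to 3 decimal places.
1.000

End-effector y-axis (col 1 of R) = (-0.0000,0.0000,1.0000)
R[2][1] = 1.0000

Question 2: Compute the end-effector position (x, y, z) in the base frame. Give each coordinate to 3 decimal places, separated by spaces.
after link 1: o_1 = (1.0000, 1.7321, 2.0000)
after link 2: o_2 = (6.0981, 4.5622, 2.0000)

6.098 4.562 2.000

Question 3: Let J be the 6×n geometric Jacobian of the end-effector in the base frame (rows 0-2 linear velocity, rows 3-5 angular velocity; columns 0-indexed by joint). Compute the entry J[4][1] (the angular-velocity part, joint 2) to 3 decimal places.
axis z_1 = (0.8660,-0.5000,0.0000); lever o_n−o_1 = (5.0981,2.8301,0.0000)
cross product → J_v[:, 1] = (-0.0000,0.0000,5.0000)
J_ω[:, 1] = z_1
entry J[4][1] = -0.5000

-0.500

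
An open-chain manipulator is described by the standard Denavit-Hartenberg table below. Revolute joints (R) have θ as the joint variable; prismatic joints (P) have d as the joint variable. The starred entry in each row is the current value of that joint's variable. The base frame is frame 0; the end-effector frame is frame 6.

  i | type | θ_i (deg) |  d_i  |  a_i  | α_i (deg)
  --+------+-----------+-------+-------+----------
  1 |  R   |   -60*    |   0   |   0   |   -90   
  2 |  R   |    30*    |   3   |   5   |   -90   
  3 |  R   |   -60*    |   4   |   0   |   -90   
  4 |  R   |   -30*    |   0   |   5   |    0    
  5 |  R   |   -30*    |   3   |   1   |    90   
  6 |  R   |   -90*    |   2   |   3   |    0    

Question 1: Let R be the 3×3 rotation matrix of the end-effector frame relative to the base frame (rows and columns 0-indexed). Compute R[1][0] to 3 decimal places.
End-effector x-axis (col 0 of R) = (0.0580,0.8995,0.4330)
R[1][0] = 0.8995

0.900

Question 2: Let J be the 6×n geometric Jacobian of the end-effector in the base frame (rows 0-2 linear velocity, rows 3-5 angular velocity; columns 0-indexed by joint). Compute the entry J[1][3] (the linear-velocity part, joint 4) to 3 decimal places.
-1.088

axis z_3 = (-0.0580,-0.8995,-0.4330); lever o_n−o_3 = (1.9028,2.0703,-4.5556)
cross product → J_v[:, 3] = (4.9943,-1.0882,1.5915)
J_ω[:, 3] = z_3
entry J[1][3] = -1.0882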